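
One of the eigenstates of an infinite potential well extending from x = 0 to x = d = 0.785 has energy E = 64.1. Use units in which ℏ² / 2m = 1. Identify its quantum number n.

For an infinite well E_n = n²π²ℏ²/(2md²), so n = (d/πℏ)√(2mE).
n = (0.785/π) × √(2 × 0.5 × 64.1) = 2.001 → n = 2.

n = 2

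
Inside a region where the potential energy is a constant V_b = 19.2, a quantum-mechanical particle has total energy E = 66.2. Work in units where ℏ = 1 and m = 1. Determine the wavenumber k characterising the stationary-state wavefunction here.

k = 9.70

With E > V_b the solution is oscillatory, ψ ∝ e^{±ikx} with k = √(2m(E − V_b))/ℏ.
k = √(2 × 1 × 47) = 9.695.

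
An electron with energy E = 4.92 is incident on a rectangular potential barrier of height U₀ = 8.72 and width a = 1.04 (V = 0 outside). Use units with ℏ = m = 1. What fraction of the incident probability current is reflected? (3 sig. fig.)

R = 0.987

Since E < U₀ the interior solution is evanescent with decay constant κ = √(2m(U₀ − E))/ℏ = 2.757.
κa = 2.867, sinh(κa) = 8.764.
The exact tunnelling result is T⁻¹ = 1 + U₀² sinh²(κa) / [4E(U₀ − E)] = 79.10, so T = 0.0126.
R = 1 − T = 0.987.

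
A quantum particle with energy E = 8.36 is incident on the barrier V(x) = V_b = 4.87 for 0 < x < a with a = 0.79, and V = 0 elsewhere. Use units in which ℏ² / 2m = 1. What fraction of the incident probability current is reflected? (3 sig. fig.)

R = 0.168

Above the barrier the interior wavenumber is k₂ = √(2m(E − V_b))/ℏ = 1.868, giving phase k₂a = 1.476.
Matching at both interfaces gives T⁻¹ = 1 + V_b² sin²(k₂a) / [4E(E − V_b)] = 1.201, hence T = 0.832.
R = 1 − T = 0.168.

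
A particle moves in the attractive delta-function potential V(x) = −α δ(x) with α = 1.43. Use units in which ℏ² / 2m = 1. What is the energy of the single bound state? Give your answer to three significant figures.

The bound state is ψ(x) = √κ e^{−κ|x|}. The derivative jump ψ'(0⁺) − ψ'(0⁻) = −(2mα/ℏ²)ψ(0) fixes κ = mα/ℏ² = 0.7150.
Then E = −ℏ²κ²/(2m) = −mα²/(2ℏ²) = -0.5112.

E = -0.511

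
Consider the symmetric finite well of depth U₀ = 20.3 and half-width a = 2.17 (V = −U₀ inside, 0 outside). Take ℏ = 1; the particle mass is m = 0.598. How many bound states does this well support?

Define the well-strength parameter z₀ = (a/ℏ)√(2mU₀) = 2.17 × √(2·0.598·20.3) = 10.69.
A new bound state (alternating even/odd) appears each time z₀ passes a multiple of π/2, so N = ⌊2z₀/π⌋ + 1 = ⌊6.807⌋ + 1 = 7.

N = 7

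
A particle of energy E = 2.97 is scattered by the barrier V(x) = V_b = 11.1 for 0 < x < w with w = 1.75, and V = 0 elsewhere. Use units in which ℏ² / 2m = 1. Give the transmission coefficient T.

T = 0.000145

E < V_b: inside the barrier ψ ∝ e^{±κx} with κ = √(2m(V_b − E))/ℏ = 2.851.
κw = 4.990, sinh(κw) = 73.45.
The exact tunnelling result is T⁻¹ = 1 + V_b² sinh²(κw) / [4E(V_b − E)] = 6883, so T = 0.000145.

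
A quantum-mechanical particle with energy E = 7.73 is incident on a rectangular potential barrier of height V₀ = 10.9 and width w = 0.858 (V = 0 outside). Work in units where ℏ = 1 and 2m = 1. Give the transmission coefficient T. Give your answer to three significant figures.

T = 0.146

Since E < V₀ the interior solution is evanescent with decay constant κ = √(2m(V₀ − E))/ℏ = 1.780.
κw = 1.528, sinh(κw) = 2.195.
The exact tunnelling result is T⁻¹ = 1 + V₀² sinh²(κw) / [4E(V₀ − E)] = 6.841, so T = 0.146.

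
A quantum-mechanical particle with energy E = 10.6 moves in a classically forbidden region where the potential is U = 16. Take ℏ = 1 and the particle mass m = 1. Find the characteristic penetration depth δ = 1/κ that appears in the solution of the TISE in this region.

δ = 0.304

Since E < U the TISE in this region is ψ'' = κ²ψ with κ = √(2m(U − E))/ℏ.
κ = √(2 × 1 × 5.4) = 3.286. The penetration depth is δ = 1/κ = 0.304.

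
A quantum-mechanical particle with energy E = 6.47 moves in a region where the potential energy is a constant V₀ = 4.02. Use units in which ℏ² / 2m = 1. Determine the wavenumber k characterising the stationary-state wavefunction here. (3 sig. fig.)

With E > V₀ the solution is oscillatory, ψ ∝ e^{±ikx} with k = √(2m(E − V₀))/ℏ.
k = √(2 × 0.5 × 2.45) = 1.565.

k = 1.57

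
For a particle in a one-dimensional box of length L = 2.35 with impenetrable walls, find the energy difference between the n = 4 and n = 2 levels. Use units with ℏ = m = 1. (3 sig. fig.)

E_n = n²π²ℏ²/(2mL²), so ΔE = (4² − 2²) π²ℏ²/(2mL²).
ΔE = 12 × π² / (2 × 1 × 2.35²) = 10.72.

ΔE = 10.7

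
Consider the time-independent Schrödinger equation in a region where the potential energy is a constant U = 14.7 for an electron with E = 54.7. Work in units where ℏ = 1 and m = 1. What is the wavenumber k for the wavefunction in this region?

k = 8.94

With E > U the solution is oscillatory, ψ ∝ e^{±ikx} with k = √(2m(E − U))/ℏ.
k = √(2 × 1 × 40) = 8.944.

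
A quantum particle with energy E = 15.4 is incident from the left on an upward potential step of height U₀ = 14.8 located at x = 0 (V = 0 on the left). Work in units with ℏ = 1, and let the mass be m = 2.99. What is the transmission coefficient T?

On each side the TISE gives plane waves with k = √(2m(E − V))/ℏ: k₁ = √(2·2.99·15.4) = 9.596, k₂ = √(2·2.99·0.6) = 1.894.
Continuity of ψ and ψ′ at the step yields the reflection amplitude r = (k₁ − k₂)/(k₁ + k₂) = 0.6703; thus R = |r|² = 0.4493, T = 0.5507.

T = 0.551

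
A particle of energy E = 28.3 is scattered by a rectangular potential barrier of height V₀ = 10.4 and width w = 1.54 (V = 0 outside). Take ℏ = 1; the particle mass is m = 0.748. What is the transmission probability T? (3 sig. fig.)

T = 0.950

Above the barrier the interior wavenumber is k₂ = √(2m(E − V₀))/ℏ = 5.175, giving phase k₂w = 7.969.
Matching at both interfaces gives T⁻¹ = 1 + V₀² sin²(k₂w) / [4E(E − V₀)] = 1.053, hence T = 0.950.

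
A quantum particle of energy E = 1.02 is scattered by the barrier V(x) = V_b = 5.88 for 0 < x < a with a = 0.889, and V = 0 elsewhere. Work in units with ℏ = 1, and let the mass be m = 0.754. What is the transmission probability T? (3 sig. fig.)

Since E < V_b the interior solution is evanescent with decay constant κ = √(2m(V_b − E))/ℏ = 2.707.
κa = 2.407, sinh(κa) = 5.504.
The exact tunnelling result is T⁻¹ = 1 + V_b² sinh²(κa) / [4E(V_b − E)] = 53.81, so T = 0.0186.

T = 0.0186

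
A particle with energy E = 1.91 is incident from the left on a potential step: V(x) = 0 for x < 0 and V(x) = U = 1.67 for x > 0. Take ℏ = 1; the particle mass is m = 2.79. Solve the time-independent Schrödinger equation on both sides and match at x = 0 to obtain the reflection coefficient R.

R = 0.227

The wavenumbers are k₁ = √(2mE)/ℏ = 3.265 on the left and k₂ = √(2m(E − U))/ℏ = 1.157 on the right.
Continuity of ψ and ψ′ at the step yields the reflection amplitude r = (k₁ − k₂)/(k₁ + k₂) = 0.4766; thus R = |r|² = 0.2271, T = 0.7729.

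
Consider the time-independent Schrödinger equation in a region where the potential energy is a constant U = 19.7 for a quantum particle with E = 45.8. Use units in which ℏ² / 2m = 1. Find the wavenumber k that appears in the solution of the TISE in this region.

With E > U the solution is oscillatory, ψ ∝ e^{±ikx} with k = √(2m(E − U))/ℏ.
k = √(2 × 0.5 × 26.1) = 5.109.

k = 5.11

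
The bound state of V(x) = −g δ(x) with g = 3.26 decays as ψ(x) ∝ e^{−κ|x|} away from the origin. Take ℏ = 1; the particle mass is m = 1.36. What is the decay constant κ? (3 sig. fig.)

κ = 4.43

Integrating the TISE across x = 0 gives the cusp condition ψ'(0⁺) − ψ'(0⁻) = −(2mg/ℏ²)ψ(0).
With ψ ∝ e^{−κ|x|} this yields −2κ = −2mg/ℏ², so κ = mg/ℏ² = 4.434.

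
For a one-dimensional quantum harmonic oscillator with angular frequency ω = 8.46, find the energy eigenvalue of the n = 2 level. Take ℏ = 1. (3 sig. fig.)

E = 21.2

Using E_n = (n + ½)ℏω: E_2 = 2.5 × 8.46 = 21.15.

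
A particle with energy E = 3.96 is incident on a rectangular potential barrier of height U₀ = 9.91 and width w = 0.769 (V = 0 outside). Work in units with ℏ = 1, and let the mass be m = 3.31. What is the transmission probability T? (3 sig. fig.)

T = 0.000247

Since E < U₀ the interior solution is evanescent with decay constant κ = √(2m(U₀ − E))/ℏ = 6.276.
κw = 4.826, sinh(κw) = 62.37.
The exact tunnelling result is T⁻¹ = 1 + U₀² sinh²(κw) / [4E(U₀ − E)] = 4054, so T = 0.000247.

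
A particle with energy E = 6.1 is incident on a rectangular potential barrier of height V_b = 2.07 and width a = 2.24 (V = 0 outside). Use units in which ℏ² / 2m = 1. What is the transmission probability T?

T = 0.960

Above the barrier the interior wavenumber is k₂ = √(2m(E − V_b))/ℏ = 2.007, giving phase k₂a = 4.497.
Matching at both interfaces gives T⁻¹ = 1 + V_b² sin²(k₂a) / [4E(E − V_b)] = 1.042, hence T = 0.960.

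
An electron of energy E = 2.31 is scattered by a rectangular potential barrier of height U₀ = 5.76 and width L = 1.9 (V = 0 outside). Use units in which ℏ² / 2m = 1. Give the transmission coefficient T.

Since E < U₀ the interior solution is evanescent with decay constant κ = √(2m(U₀ − E))/ℏ = 1.857.
κL = 3.529, sinh(κL) = 17.03.
The exact tunnelling result is T⁻¹ = 1 + U₀² sinh²(κL) / [4E(U₀ − E)] = 302.9, so T = 0.00330.

T = 0.00330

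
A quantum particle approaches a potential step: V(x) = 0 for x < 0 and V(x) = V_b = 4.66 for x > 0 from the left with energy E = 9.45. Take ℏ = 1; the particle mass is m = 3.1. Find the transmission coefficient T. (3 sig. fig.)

The wavenumbers are k₁ = √(2mE)/ℏ = 7.654 on the left and k₂ = √(2m(E − V_b))/ℏ = 5.450 on the right.
Matching ψ and ψ′ at x = 0 gives r = (k₁ − k₂)/(k₁ + k₂), so R = r² = 0.02831 and T = 1 − R = 0.9717.

T = 0.972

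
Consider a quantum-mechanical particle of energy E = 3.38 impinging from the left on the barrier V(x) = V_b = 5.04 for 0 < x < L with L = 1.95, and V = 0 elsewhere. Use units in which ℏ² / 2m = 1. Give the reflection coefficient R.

E < V_b: inside the barrier ψ ∝ e^{±κx} with κ = √(2m(V_b − E))/ℏ = 1.288.
κL = 2.512, sinh(κL) = 6.127.
Matching ψ, ψ′ at both faces gives T = [1 + V_b² sinh²(κL) / (4E(V_b − E))]⁻¹ = 1/43.48 = 0.0230.
R = 1 − T = 0.977.

R = 0.977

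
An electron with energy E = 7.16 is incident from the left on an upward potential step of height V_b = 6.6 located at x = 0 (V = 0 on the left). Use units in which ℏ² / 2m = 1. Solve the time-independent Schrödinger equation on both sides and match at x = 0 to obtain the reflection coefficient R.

R = 0.317

The wavenumbers are k₁ = √(2mE)/ℏ = 2.676 on the left and k₂ = √(2m(E − V_b))/ℏ = 0.7483 on the right.
Matching ψ and ψ′ at x = 0 gives r = (k₁ − k₂)/(k₁ + k₂), so R = r² = 0.3169 and T = 1 − R = 0.6831.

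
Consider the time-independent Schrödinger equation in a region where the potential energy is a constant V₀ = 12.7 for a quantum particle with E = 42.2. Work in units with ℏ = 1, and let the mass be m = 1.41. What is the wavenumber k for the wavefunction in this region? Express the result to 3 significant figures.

k = 9.12

With E > V₀ the solution is oscillatory, ψ ∝ e^{±ikx} with k = √(2m(E − V₀))/ℏ.
k = √(2 × 1.41 × 29.5) = 9.121.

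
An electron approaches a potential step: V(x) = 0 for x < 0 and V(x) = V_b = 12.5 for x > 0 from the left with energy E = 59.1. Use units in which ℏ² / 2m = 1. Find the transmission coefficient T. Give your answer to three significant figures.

The wavenumbers are k₁ = √(2mE)/ℏ = 7.688 on the left and k₂ = √(2m(E − V_b))/ℏ = 6.826 on the right.
Continuity of ψ and ψ′ at the step yields the reflection amplitude r = (k₁ − k₂)/(k₁ + k₂) = 0.05934; thus R = |r|² = 0.003521, T = 0.9965.

T = 0.996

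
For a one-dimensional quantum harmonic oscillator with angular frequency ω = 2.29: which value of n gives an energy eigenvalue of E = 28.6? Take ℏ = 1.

E_n = ℏω(n + ½) ⇒ n = E/(ℏω) − ½ = 28.6/2.29 − 0.5 = 11.989 → n = 12.

n = 12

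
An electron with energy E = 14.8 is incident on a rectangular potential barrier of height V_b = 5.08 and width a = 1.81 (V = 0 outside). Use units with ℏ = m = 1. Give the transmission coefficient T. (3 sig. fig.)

Above the barrier the interior wavenumber is k₂ = √(2m(E − V_b))/ℏ = 4.409, giving phase k₂a = 7.980.
T = [1 + V_b² sin²(k₂a) / (4E(E − V_b))]⁻¹ = 1/1.044 = 0.958.

T = 0.958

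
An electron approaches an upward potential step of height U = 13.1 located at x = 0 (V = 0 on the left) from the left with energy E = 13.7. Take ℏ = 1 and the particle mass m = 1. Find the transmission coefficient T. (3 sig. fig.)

T = 0.572

On each side the TISE gives plane waves with k = √(2m(E − V))/ℏ: k₁ = √(2·1·13.7) = 5.235, k₂ = √(2·1·0.6) = 1.095.
Continuity of ψ and ψ′ at the step yields the reflection amplitude r = (k₁ − k₂)/(k₁ + k₂) = 0.6539; thus R = |r|² = 0.4276, T = 0.5724.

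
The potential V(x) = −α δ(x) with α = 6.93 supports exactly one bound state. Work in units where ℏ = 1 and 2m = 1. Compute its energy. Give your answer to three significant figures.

E = -12.0

The bound state is ψ(x) = √κ e^{−κ|x|}. The derivative jump ψ'(0⁺) − ψ'(0⁻) = −(2mα/ℏ²)ψ(0) fixes κ = mα/ℏ² = 3.465.
Then E = −ℏ²κ²/(2m) = −mα²/(2ℏ²) = -12.01.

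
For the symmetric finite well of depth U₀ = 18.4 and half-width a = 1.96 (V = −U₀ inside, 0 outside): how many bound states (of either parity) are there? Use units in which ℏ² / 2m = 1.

N = 6

The dimensionless depth is z₀ = a√(2mU₀)/ℏ = 1.96 × √(18.40) = 8.407.
The even/odd transcendental equations gain one root per π/2 in z₀, giving N = 1 + ⌊2z₀/π⌋ = 1 + ⌊5.352⌋ = 6.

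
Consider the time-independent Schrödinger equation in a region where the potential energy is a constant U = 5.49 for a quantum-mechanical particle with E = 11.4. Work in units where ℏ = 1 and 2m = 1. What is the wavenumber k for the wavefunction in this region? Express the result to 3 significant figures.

With E > U the solution is oscillatory, ψ ∝ e^{±ikx} with k = √(2m(E − U))/ℏ.
k = √(2 × 0.5 × 5.91) = 2.431.

k = 2.43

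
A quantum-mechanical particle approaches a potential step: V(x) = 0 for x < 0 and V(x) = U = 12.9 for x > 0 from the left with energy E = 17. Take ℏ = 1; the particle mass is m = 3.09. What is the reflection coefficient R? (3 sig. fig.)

The wavenumbers are k₁ = √(2mE)/ℏ = 10.25 on the left and k₂ = √(2m(E − U))/ℏ = 5.034 on the right.
Matching ψ and ψ′ at x = 0 gives r = (k₁ − k₂)/(k₁ + k₂), so R = r² = 0.1165 and T = 1 − R = 0.8835.

R = 0.116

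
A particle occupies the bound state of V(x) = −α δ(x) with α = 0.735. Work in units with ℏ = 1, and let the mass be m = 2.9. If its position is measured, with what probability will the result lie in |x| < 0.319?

P = 0.743

The normalised bound state is ψ = √κ e^{−κ|x|} with κ = mα/ℏ² = 2.132.
P(|x| < d) = ∫_{−d}^{d} κ e^{−2κ|x|} dx = 1 − e^{−2κd} = 1 − e^{−1.360} = 0.7433.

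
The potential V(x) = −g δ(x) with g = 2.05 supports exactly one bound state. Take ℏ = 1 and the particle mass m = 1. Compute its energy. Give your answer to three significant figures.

The bound state is ψ(x) = √κ e^{−κ|x|}. The derivative jump ψ'(0⁺) − ψ'(0⁻) = −(2mg/ℏ²)ψ(0) fixes κ = mg/ℏ² = 2.050.
Then E = −ℏ²κ²/(2m) = −mg²/(2ℏ²) = -2.101.

E = -2.10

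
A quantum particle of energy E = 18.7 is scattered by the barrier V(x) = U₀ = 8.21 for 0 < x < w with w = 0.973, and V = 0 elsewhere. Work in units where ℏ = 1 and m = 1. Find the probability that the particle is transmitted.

Above the barrier the interior wavenumber is k₂ = √(2m(E − U₀))/ℏ = 4.580, giving phase k₂w = 4.457.
T = [1 + U₀² sin²(k₂w) / (4E(E − U₀))]⁻¹ = 1/1.080 = 0.926.

T = 0.926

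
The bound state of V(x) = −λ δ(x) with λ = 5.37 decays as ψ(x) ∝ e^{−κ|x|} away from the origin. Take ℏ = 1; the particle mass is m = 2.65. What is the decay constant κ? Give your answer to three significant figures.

κ = 14.2

Integrate −(ℏ²/2m)ψ'' − λδ(x)ψ = Eψ from −ε to +ε: the ψ'' term gives ψ'(0⁺) − ψ'(0⁻) and the δ term gives −(2mλ/ℏ²)ψ(0).
With ψ ∝ e^{−κ|x|} this yields −2κ = −2mλ/ℏ², so κ = mλ/ℏ² = 14.23.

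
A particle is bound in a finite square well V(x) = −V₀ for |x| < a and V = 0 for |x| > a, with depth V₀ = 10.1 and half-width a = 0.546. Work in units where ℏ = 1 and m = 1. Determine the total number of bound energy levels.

Define the well-strength parameter z₀ = (a/ℏ)√(2mV₀) = 0.546 × √(2·1·10.1) = 2.454.
The even/odd transcendental equations gain one root per π/2 in z₀, giving N = 1 + ⌊2z₀/π⌋ = 1 + ⌊1.562⌋ = 2.

N = 2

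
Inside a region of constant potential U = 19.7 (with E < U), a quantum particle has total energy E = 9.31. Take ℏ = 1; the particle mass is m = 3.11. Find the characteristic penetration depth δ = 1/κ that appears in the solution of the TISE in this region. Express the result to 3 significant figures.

δ = 0.124

Since E < U the TISE in this region is ψ'' = κ²ψ with κ = √(2m(U − E))/ℏ.
κ = √(2 × 3.11 × 10.39) = 8.039. The penetration depth is δ = 1/κ = 0.124.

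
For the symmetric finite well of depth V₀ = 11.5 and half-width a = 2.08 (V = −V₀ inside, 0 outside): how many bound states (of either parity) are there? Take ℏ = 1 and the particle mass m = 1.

The dimensionless depth is z₀ = a√(2mV₀)/ℏ = 2.08 × √(23.00) = 9.975.
The even/odd transcendental equations gain one root per π/2 in z₀, giving N = 1 + ⌊2z₀/π⌋ = 1 + ⌊6.350⌋ = 7.

N = 7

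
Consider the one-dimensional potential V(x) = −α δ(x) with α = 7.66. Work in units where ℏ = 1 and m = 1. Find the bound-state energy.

E = -29.3

For x ≠ 0 the bound state is ψ ∝ e^{−κ|x|}; integrating the TISE across the delta gives the cusp condition 2κ = 2mα/ℏ², so κ = 7.660.
Then E = −ℏ²κ²/(2m) = −mα²/(2ℏ²) = -29.34.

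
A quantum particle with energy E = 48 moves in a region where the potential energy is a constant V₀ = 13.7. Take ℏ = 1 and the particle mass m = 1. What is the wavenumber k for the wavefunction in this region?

k = 8.28

With E > V₀ the solution is oscillatory, ψ ∝ e^{±ikx} with k = √(2m(E − V₀))/ℏ.
k = √(2 × 1 × 34.3) = 8.283.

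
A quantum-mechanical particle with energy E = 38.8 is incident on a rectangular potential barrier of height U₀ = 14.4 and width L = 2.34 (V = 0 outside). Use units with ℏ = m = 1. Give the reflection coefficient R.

R = 0.0191

E > U₀: inside the barrier k₂ = √(2m(E − U₀))/ℏ = 6.986, k₂L = 16.35.
Matching at both interfaces gives T⁻¹ = 1 + U₀² sin²(k₂L) / [4E(E − U₀)] = 1.019, hence T = 0.981.
R = 1 − T = 0.0191.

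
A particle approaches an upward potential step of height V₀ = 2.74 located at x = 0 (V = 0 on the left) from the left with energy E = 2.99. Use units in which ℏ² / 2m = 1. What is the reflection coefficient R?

R = 0.304

The wavenumbers are k₁ = √(2mE)/ℏ = 1.729 on the left and k₂ = √(2m(E − V₀))/ℏ = 0.5000 on the right.
Continuity of ψ and ψ′ at the step yields the reflection amplitude r = (k₁ − k₂)/(k₁ + k₂) = 0.5514; thus R = |r|² = 0.3040, T = 0.6960.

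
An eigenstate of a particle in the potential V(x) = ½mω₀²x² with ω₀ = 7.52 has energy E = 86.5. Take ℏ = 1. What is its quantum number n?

E_n = ℏω₀(n + ½) ⇒ n = E/(ℏω₀) − ½ = 86.5/7.52 − 0.5 = 11.003 → n = 11.

n = 11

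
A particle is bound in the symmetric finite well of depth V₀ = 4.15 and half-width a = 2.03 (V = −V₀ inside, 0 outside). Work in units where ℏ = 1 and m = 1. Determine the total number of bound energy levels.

N = 4

Define the well-strength parameter z₀ = (a/ℏ)√(2mV₀) = 2.03 × √(2·1·4.15) = 5.848.
The even/odd transcendental equations gain one root per π/2 in z₀, giving N = 1 + ⌊2z₀/π⌋ = 1 + ⌊3.723⌋ = 4.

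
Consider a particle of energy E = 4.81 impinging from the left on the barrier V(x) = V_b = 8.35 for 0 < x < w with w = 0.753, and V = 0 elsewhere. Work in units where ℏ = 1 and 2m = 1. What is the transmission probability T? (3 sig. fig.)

E < V_b: inside the barrier ψ ∝ e^{±κx} with κ = √(2m(V_b − E))/ℏ = 1.881.
κw = 1.417, sinh(κw) = 1.941.
Matching ψ, ψ′ at both faces gives T = [1 + V_b² sinh²(κw) / (4E(V_b − E))]⁻¹ = 1/4.855 = 0.206.

T = 0.206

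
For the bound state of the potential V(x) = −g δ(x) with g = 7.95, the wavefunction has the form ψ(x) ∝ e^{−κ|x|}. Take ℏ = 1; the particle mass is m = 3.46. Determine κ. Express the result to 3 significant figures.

κ = 27.5

Integrate −(ℏ²/2m)ψ'' − gδ(x)ψ = Eψ from −ε to +ε: the ψ'' term gives ψ'(0⁺) − ψ'(0⁻) and the δ term gives −(2mg/ℏ²)ψ(0).
With ψ ∝ e^{−κ|x|} this yields −2κ = −2mg/ℏ², so κ = mg/ℏ² = 27.51.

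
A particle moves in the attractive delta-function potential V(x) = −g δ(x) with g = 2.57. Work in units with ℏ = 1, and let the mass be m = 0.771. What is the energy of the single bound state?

The bound state is ψ(x) = √κ e^{−κ|x|}. The derivative jump ψ'(0⁺) − ψ'(0⁻) = −(2mg/ℏ²)ψ(0) fixes κ = mg/ℏ² = 1.981.
Then E = −ℏ²κ²/(2m) = −mg²/(2ℏ²) = -2.546.

E = -2.55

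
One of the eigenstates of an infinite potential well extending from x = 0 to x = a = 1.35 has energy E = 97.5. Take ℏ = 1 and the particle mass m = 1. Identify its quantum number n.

n = 6

From E_n = n²π²ℏ²/(2ma²) invert to n = √(2ma²E)/(πℏ).
n = (1.35/π) × √(2 × 1 × 97.5) = 6.001 → n = 6.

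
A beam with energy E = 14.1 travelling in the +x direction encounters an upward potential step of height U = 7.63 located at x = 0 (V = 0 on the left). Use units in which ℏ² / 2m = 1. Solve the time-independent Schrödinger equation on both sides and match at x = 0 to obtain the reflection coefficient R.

On each side the TISE gives plane waves with k = √(2m(E − V))/ℏ: k₁ = √(2·½·14.1) = 3.755, k₂ = √(2·½·6.47) = 2.544.
Continuity of ψ and ψ′ at the step yields the reflection amplitude r = (k₁ − k₂)/(k₁ + k₂) = 0.1923; thus R = |r|² = 0.03699, T = 0.9630.

R = 0.0370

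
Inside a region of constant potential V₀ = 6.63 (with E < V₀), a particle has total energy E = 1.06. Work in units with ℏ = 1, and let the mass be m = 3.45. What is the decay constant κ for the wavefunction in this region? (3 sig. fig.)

κ = 6.20

Since E < V₀ the TISE in this region is ψ'' = κ²ψ with κ = √(2m(V₀ − E))/ℏ.
κ = √(2 × 3.45 × 5.57) = 6.199.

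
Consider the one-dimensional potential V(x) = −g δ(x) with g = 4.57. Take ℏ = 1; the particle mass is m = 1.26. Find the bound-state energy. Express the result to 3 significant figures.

E = -13.2

For x ≠ 0 the bound state is ψ ∝ e^{−κ|x|}; integrating the TISE across the delta gives the cusp condition 2κ = 2mg/ℏ², so κ = 5.758.
Then E = −ℏ²κ²/(2m) = −mg²/(2ℏ²) = -13.16.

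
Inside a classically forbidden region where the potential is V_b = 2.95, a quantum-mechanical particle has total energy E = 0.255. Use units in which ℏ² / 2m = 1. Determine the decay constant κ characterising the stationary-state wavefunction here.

Since E < V_b the TISE in this region is ψ'' = κ²ψ with κ = √(2m(V_b − E))/ℏ.
κ = √(2 × 0.5 × 2.695) = 1.642.

κ = 1.64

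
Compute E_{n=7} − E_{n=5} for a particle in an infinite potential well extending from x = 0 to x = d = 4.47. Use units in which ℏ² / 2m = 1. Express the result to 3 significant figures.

E_n = n²π²ℏ²/(2md²), so ΔE = (7² − 5²) π²ℏ²/(2md²).
ΔE = 24 × π² / (2 × 0.5 × 4.47²) = 11.85.

ΔE = 11.9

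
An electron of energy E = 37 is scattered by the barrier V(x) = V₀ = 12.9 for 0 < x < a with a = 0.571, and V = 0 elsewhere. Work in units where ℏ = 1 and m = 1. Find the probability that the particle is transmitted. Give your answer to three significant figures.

T = 0.976

E > V₀: inside the barrier k₂ = √(2m(E − V₀))/ℏ = 6.943, k₂a = 3.964.
T = [1 + V₀² sin²(k₂a) / (4E(E − V₀))]⁻¹ = 1/1.025 = 0.976.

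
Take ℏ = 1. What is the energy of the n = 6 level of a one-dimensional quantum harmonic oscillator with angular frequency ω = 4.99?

The oscillator eigenvalues are E_n = ℏω(n + ½), so E_6 = 4.99 × 6.5 = 32.44.

E = 32.4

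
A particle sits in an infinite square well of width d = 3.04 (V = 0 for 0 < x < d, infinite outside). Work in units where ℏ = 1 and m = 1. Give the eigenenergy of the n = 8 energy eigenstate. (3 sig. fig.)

Requiring ψ(0) = ψ(d) = 0 quantises k = nπ/d, hence E_n = ℏ²k²/2m = n²π²ℏ²/(2md²).
E_8 = 8² × π² / (2 × 1 × 3.04²) = 34.17.

E = 34.2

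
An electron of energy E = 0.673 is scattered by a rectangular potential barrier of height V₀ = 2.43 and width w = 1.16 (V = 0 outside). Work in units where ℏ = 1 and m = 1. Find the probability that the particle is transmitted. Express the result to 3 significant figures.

E < V₀: inside the barrier ψ ∝ e^{±κx} with κ = √(2m(V₀ − E))/ℏ = 1.875.
κw = 2.174, sinh(κw) = 4.342.
The exact tunnelling result is T⁻¹ = 1 + V₀² sinh²(κw) / [4E(V₀ − E)] = 24.54, so T = 0.0408.

T = 0.0408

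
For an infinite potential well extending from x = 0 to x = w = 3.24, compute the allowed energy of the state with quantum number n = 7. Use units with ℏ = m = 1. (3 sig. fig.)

E = 23.0

The infinite-well eigenfunctions ψ_n = √(2/w) sin(nπx/w) vanish at both walls, giving E_n = n²π²ℏ²/(2mw²).
E_7 = 7² × π² / (2 × 1 × 3.24²) = 23.03.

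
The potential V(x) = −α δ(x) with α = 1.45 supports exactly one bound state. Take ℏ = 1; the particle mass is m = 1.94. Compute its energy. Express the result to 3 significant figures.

The bound state is ψ(x) = √κ e^{−κ|x|}. The derivative jump ψ'(0⁺) − ψ'(0⁻) = −(2mα/ℏ²)ψ(0) fixes κ = mα/ℏ² = 2.813.
Then E = −ℏ²κ²/(2m) = −mα²/(2ℏ²) = -2.039.

E = -2.04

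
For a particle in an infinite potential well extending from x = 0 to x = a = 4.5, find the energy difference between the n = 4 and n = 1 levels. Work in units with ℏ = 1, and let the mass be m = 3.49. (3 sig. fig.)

E_n = n²π²ℏ²/(2ma²), so ΔE = (4² − 1²) π²ℏ²/(2ma²).
ΔE = 15 × π² / (2 × 3.49 × 4.5²) = 1.047.

ΔE = 1.05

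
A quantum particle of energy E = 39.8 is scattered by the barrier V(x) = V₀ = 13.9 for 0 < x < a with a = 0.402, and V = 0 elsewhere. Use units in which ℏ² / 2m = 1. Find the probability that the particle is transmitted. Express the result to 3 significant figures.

T = 0.964

Above the barrier the interior wavenumber is k₂ = √(2m(E − V₀))/ℏ = 5.089, giving phase k₂a = 2.046.
Matching at both interfaces gives T⁻¹ = 1 + V₀² sin²(k₂a) / [4E(E − V₀)] = 1.037, hence T = 0.964.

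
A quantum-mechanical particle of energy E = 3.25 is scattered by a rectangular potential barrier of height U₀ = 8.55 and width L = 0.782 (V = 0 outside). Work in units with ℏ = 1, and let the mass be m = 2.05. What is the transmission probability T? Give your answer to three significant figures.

T = 0.00257

E < U₀: inside the barrier ψ ∝ e^{±κx} with κ = √(2m(U₀ − E))/ℏ = 4.662.
κL = 3.645, sinh(κL) = 19.13.
The exact tunnelling result is T⁻¹ = 1 + U₀² sinh²(κL) / [4E(U₀ − E)] = 389.5, so T = 0.00257.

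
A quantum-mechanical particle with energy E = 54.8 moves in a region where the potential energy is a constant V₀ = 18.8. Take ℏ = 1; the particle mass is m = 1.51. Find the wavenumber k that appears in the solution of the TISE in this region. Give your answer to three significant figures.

With E > V₀ the solution is oscillatory, ψ ∝ e^{±ikx} with k = √(2m(E − V₀))/ℏ.
k = √(2 × 1.51 × 36) = 10.43.

k = 10.4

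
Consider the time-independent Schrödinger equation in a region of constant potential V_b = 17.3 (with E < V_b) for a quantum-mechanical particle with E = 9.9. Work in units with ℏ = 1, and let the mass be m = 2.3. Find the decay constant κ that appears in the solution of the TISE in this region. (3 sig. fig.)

κ = 5.83

Since E < V_b the TISE in this region is ψ'' = κ²ψ with κ = √(2m(V_b − E))/ℏ.
κ = √(2 × 2.3 × 7.4) = 5.834.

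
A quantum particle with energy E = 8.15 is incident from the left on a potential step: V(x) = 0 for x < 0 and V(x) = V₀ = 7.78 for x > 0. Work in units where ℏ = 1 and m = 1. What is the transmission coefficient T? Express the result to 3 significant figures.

T = 0.579

On each side the TISE gives plane waves with k = √(2m(E − V))/ℏ: k₁ = √(2·1·8.15) = 4.037, k₂ = √(2·1·0.37) = 0.8602.
Matching ψ and ψ′ at x = 0 gives r = (k₁ − k₂)/(k₁ + k₂), so R = r² = 0.4208 and T = 1 − R = 0.5792.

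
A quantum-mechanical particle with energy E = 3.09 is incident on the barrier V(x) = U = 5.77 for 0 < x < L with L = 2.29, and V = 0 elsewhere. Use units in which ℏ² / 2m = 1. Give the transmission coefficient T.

E < U: inside the barrier ψ ∝ e^{±κx} with κ = √(2m(U − E))/ℏ = 1.637.
κL = 3.749, sinh(κL) = 21.23.
The exact tunnelling result is T⁻¹ = 1 + U² sinh²(κL) / [4E(U − E)] = 453.8, so T = 0.00220.

T = 0.00220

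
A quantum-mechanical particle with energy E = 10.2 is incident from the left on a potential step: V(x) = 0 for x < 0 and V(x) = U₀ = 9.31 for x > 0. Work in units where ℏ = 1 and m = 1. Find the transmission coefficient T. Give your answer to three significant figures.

T = 0.704

On each side the TISE gives plane waves with k = √(2m(E − V))/ℏ: k₁ = √(2·1·10.2) = 4.517, k₂ = √(2·1·0.89) = 1.334.
Continuity of ψ and ψ′ at the step yields the reflection amplitude r = (k₁ − k₂)/(k₁ + k₂) = 0.5439; thus R = |r|² = 0.2959, T = 0.7041.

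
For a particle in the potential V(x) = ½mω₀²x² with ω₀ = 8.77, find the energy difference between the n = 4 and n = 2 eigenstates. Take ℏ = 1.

ΔE = 17.5

E_n = ℏω₀(n + ½), so ΔE = (4 − 2) ℏω₀ = 2 × 8.77 = 17.54.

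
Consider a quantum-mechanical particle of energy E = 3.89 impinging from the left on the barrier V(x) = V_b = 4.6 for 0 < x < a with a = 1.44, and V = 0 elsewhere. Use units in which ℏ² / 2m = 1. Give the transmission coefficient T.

T = 0.182

E < V_b: inside the barrier ψ ∝ e^{±κx} with κ = √(2m(V_b − E))/ℏ = 0.8426.
κa = 1.213, sinh(κa) = 1.534.
The exact tunnelling result is T⁻¹ = 1 + V_b² sinh²(κa) / [4E(V_b − E)] = 5.506, so T = 0.182.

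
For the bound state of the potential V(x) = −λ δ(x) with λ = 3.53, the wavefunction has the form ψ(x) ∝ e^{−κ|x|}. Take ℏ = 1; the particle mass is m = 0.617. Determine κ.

κ = 2.18

Integrate −(ℏ²/2m)ψ'' − λδ(x)ψ = Eψ from −ε to +ε: the ψ'' term gives ψ'(0⁺) − ψ'(0⁻) and the δ term gives −(2mλ/ℏ²)ψ(0).
With ψ ∝ e^{−κ|x|} this yields −2κ = −2mλ/ℏ², so κ = mλ/ℏ² = 2.178.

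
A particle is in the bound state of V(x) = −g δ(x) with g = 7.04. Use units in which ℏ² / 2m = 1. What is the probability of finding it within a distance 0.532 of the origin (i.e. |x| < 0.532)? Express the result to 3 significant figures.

The normalised bound state is ψ = √κ e^{−κ|x|} with κ = mg/ℏ² = 3.520.
P(|x| < d) = ∫_{−d}^{d} κ e^{−2κ|x|} dx = 1 − e^{−2κd} = 1 − e^{−3.745} = 0.9764.

P = 0.976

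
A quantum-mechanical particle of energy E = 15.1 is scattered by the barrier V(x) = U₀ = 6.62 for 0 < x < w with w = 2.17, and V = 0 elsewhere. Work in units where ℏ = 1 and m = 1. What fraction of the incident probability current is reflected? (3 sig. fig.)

R = 0.0185

Above the barrier the interior wavenumber is k₂ = √(2m(E − U₀))/ℏ = 4.118, giving phase k₂w = 8.937.
Matching at both interfaces gives T⁻¹ = 1 + U₀² sin²(k₂w) / [4E(E − U₀)] = 1.019, hence T = 0.982.
R = 1 − T = 0.0185.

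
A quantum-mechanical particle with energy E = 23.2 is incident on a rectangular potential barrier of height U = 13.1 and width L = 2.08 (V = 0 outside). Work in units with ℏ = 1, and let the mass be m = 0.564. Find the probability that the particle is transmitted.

Above the barrier the interior wavenumber is k₂ = √(2m(E − U))/ℏ = 3.375, giving phase k₂L = 7.021.
T = [1 + U² sin²(k₂L) / (4E(E − U))]⁻¹ = 1/1.083 = 0.924.

T = 0.924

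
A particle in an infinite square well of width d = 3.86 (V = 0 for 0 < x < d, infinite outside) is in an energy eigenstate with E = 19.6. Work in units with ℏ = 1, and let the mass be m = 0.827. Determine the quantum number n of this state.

For an infinite well E_n = n²π²ℏ²/(2md²), so n = (d/πℏ)√(2mE).
n = (3.86/π) × √(2 × 0.827 × 19.6) = 6.996 → n = 7.

n = 7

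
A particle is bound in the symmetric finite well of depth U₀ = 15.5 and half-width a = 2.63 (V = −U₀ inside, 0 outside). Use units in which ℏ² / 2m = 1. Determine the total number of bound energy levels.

Define the well-strength parameter z₀ = (a/ℏ)√(2mU₀) = 2.63 × √(2·0.5·15.5) = 10.35.
The even/odd transcendental equations gain one root per π/2 in z₀, giving N = 1 + ⌊2z₀/π⌋ = 1 + ⌊6.592⌋ = 7.

N = 7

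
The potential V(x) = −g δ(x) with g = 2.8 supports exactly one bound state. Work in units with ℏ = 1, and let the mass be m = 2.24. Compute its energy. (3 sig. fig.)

For x ≠ 0 the bound state is ψ ∝ e^{−κ|x|}; integrating the TISE across the delta gives the cusp condition 2κ = 2mg/ℏ², so κ = 6.272.
Then E = −ℏ²κ²/(2m) = −mg²/(2ℏ²) = -8.781.

E = -8.78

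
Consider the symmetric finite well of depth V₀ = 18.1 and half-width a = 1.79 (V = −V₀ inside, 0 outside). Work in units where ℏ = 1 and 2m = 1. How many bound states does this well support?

N = 5

The dimensionless depth is z₀ = a√(2mV₀)/ℏ = 1.79 × √(18.10) = 7.615.
The even/odd transcendental equations gain one root per π/2 in z₀, giving N = 1 + ⌊2z₀/π⌋ = 1 + ⌊4.848⌋ = 5.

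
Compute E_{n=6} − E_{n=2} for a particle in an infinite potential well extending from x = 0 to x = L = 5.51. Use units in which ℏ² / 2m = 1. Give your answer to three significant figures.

ΔE = 10.4

E_n = n²π²ℏ²/(2mL²), so ΔE = (6² − 2²) π²ℏ²/(2mL²).
ΔE = 32 × π² / (2 × 0.5 × 5.51²) = 10.40.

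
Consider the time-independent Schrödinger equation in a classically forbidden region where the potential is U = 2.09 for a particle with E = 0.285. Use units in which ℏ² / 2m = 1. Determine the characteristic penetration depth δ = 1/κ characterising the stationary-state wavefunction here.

Since E < U the TISE in this region is ψ'' = κ²ψ with κ = √(2m(U − E))/ℏ.
κ = √(2 × 0.5 × 1.805) = 1.344. The penetration depth is δ = 1/κ = 0.744.

δ = 0.744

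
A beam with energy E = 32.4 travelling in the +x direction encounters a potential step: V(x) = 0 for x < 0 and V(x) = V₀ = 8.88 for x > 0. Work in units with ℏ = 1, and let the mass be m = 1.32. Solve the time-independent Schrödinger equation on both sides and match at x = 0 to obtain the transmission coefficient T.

T = 0.994

The wavenumbers are k₁ = √(2mE)/ℏ = 9.249 on the left and k₂ = √(2m(E − V₀))/ℏ = 7.880 on the right.
Matching ψ and ψ′ at x = 0 gives r = (k₁ − k₂)/(k₁ + k₂), so R = r² = 0.006385 and T = 1 − R = 0.9936.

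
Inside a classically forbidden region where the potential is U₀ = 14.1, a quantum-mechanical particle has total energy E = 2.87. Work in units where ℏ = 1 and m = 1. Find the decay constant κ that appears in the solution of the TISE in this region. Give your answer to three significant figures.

Since E < U₀ the TISE in this region is ψ'' = κ²ψ with κ = √(2m(U₀ − E))/ℏ.
κ = √(2 × 1 × 11.23) = 4.739.

κ = 4.74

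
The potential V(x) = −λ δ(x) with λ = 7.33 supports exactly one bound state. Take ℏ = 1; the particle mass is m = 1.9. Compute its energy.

E = -51.0

The bound state is ψ(x) = √κ e^{−κ|x|}. The derivative jump ψ'(0⁺) − ψ'(0⁻) = −(2mλ/ℏ²)ψ(0) fixes κ = mλ/ℏ² = 13.93.
Then E = −ℏ²κ²/(2m) = −mλ²/(2ℏ²) = -51.04.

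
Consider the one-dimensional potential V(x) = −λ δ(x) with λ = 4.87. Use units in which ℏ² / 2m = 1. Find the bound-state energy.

E = -5.93

For x ≠ 0 the bound state is ψ ∝ e^{−κ|x|}; integrating the TISE across the delta gives the cusp condition 2κ = 2mλ/ℏ², so κ = 2.435.
Then E = −ℏ²κ²/(2m) = −mλ²/(2ℏ²) = -5.929.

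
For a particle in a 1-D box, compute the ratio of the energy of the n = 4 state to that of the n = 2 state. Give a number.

Since E_n ∝ n², the ratio is (4/2)² = 4.

4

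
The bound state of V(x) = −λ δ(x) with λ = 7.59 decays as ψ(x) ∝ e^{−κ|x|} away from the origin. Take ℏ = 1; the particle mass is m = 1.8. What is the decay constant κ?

κ = 13.7

Integrate −(ℏ²/2m)ψ'' − λδ(x)ψ = Eψ from −ε to +ε: the ψ'' term gives ψ'(0⁺) − ψ'(0⁻) and the δ term gives −(2mλ/ℏ²)ψ(0).
With ψ ∝ e^{−κ|x|} this yields −2κ = −2mλ/ℏ², so κ = mλ/ℏ² = 13.66.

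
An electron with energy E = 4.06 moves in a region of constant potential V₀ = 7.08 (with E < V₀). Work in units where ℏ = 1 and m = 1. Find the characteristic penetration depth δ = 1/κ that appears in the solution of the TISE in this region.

δ = 0.407

Since E < V₀ the TISE in this region is ψ'' = κ²ψ with κ = √(2m(V₀ − E))/ℏ.
κ = √(2 × 1 × 3.02) = 2.458. The penetration depth is δ = 1/κ = 0.407.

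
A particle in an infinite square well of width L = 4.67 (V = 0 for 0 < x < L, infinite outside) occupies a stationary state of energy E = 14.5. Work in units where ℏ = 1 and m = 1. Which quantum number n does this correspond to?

For an infinite well E_n = n²π²ℏ²/(2mL²), so n = (L/πℏ)√(2mE).
n = (4.67/π) × √(2 × 1 × 14.5) = 8.005 → n = 8.

n = 8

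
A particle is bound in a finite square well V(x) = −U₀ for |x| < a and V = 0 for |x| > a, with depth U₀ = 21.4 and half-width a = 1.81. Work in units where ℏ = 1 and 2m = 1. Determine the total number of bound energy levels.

N = 6

The dimensionless depth is z₀ = a√(2mU₀)/ℏ = 1.81 × √(21.40) = 8.373.
The even/odd transcendental equations gain one root per π/2 in z₀, giving N = 1 + ⌊2z₀/π⌋ = 1 + ⌊5.330⌋ = 6.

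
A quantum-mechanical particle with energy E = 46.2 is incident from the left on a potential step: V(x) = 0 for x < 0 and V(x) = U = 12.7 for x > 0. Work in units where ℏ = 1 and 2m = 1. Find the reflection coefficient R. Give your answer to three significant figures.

R = 0.00643

On each side the TISE gives plane waves with k = √(2m(E − V))/ℏ: k₁ = √(2·½·46.2) = 6.797, k₂ = √(2·½·33.5) = 5.788.
Continuity of ψ and ψ′ at the step yields the reflection amplitude r = (k₁ − k₂)/(k₁ + k₂) = 0.08019; thus R = |r|² = 0.006430, T = 0.9936.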